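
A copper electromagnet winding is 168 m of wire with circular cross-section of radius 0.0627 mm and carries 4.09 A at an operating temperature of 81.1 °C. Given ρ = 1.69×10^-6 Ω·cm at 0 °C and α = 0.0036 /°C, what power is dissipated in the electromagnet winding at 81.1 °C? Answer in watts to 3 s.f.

4970 W

ρ = 1.69×10^-6 Ω·cm = 1.69×10^-8 Ω·m
A = πr² = π(6.2700e-05 m)² = 1.235e-08 m²
R₍0₎ = ρL/A = (1.69×10^-8)(168)/(1.235e-08) = 229.9 Ω
R₍81.1₎ = R₍0₎(1 + αΔT) = 229.9 × (1 + 0.0036×81.1) = 297 Ω
P = I²R = (4.09)² × 297 = 4970 W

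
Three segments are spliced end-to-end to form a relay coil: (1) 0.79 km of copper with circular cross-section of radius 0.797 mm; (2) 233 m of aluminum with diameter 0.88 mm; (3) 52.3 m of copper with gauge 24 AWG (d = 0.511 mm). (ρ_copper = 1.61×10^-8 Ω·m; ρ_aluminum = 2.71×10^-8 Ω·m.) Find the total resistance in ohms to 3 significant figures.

Seg 1: A = πr² = π(7.9700e-04 m)² = 1.996e-06 m²
R_1 = (1.61×10^-8)(790)/(1.996e-06) = 6.374 Ω
Seg 2: A = π(d/2)² = π(4.4000e-04 m)² = 6.082e-07 m²
R_2 = (2.71×10^-8)(233)/(6.082e-07) = 10.38 Ω
Seg 3: A = π(0.511/2 mm)² = π(2.5550e-04 m)² = 2.051e-07 m²
R_3 = (1.61×10^-8)(52.3)/(2.051e-07) = 4.106 Ω
R_total = R_1 + R_2 + R_3 = 20.9 Ω

20.9 Ω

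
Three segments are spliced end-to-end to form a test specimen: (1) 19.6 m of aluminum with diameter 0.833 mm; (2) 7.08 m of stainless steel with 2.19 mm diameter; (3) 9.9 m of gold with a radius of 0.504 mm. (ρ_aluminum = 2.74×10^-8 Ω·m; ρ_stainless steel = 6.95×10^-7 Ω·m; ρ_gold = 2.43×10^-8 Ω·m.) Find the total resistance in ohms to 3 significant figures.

2.59 Ω

Seg 1: A = π(d/2)² = π(4.1650e-04 m)² = 5.450e-07 m²
R_1 = (2.74×10^-8)(19.6)/(5.450e-07) = 0.9854 Ω
Seg 2: A = π(d/2)² = π(1.0950e-03 m)² = 3.767e-06 m²
R_2 = (6.95×10^-7)(7.08)/(3.767e-06) = 1.306 Ω
Seg 3: A = πr² = π(5.0400e-04 m)² = 7.980e-07 m²
R_3 = (2.43×10^-8)(9.9)/(7.980e-07) = 0.3015 Ω
R_total = R_1 + R_2 + R_3 = 2.59 Ω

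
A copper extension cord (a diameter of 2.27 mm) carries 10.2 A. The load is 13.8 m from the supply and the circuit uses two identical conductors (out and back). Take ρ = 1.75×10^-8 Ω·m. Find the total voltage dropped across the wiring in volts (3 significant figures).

A = π(d/2)² = π(1.1350e-03 m)² = 4.047e-06 m²
Total conductor length (both ways) L = 2 × 13.8 = 27.6 m
R = ρL/A = (1.75×10^-8)(27.6)/(4.047e-06) = 0.1193 Ω
V = IR = 10.2 × 0.1193 = 1.22 V

1.22 V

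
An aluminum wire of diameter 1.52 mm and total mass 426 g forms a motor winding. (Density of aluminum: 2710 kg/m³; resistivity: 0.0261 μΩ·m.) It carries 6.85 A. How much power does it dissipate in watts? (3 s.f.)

58.5 W

ρ = 0.0261 μΩ·m = 2.61×10^-8 Ω·m
A = π(d/2)² = π(7.6000e-04 m)² = 1.8146e-06 m²
L = m/(density·A) = 0.426/(2710×1.8146e-06) = 86.63 m
R = ρL/A = (2.61×10^-8)(86.63)/(1.8146e-06) = 1.246 Ω
P = I²R = (6.85)² × 1.246 = 58.5 W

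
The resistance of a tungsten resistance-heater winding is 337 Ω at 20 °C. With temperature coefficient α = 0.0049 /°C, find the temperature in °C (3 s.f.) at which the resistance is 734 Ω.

260 °C

R = R₀(1 + α(T − T₀)) ⇒ T = T₀ + (R/R₀ − 1)/α
T = 20 + (734/337 − 1)/0.0049 = 20 + (1.178)/0.0049 = 260 °C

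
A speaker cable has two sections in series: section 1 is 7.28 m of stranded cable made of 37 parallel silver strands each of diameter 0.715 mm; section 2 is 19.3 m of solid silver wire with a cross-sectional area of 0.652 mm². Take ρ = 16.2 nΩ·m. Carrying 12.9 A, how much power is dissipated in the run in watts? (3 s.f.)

81.1 W

ρ = 16.2 nΩ·m = 1.62×10^-8 Ω·m
Section 1: A_strand = π(3.5750e-04)² = 4.015e-07 m²; R₁ = ρL/(N·A_s) = (1.62×10^-8)(7.28)/(37×4.015e-07) = 0.007939 Ω
Section 2: A = 0.652 mm² = 6.520e-07 m²
R₂ = (1.62×10^-8)(19.3)/(6.520e-07) = 0.4795 Ω
R = R₁ + R₂ = 0.4875 Ω
P = I²R = (12.9)² × 0.4875 = 81.1 W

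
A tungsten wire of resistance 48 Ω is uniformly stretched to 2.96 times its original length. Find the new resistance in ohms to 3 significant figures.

Volume constant ⇒ A' = A/k with k = 2.96. R' = ρ(kL)/(A/k) = k²R.
R' = 8.762 × 48 = 421 Ω

421 Ω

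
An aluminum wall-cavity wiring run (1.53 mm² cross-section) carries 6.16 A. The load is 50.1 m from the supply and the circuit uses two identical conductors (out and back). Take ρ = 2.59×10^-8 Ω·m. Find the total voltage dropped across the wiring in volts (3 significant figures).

10.4 V

A = 1.53 mm² = 1.530e-06 m²
Total conductor length (both ways) L = 2 × 50.1 = 100.2 m
R = ρL/A = (2.59×10^-8)(100.2)/(1.530e-06) = 1.696 Ω
V = IR = 6.16 × 1.696 = 10.4 V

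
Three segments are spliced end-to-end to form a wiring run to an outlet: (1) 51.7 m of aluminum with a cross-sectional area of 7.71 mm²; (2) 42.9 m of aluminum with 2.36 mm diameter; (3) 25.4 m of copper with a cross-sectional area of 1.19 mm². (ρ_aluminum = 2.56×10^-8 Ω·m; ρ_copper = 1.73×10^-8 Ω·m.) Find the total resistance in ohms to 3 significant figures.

Seg 1: A = 7.71 mm² = 7.710e-06 m²
R_1 = (2.56×10^-8)(51.7)/(7.710e-06) = 0.1717 Ω
Seg 2: A = π(d/2)² = π(1.1800e-03 m)² = 4.374e-06 m²
R_2 = (2.56×10^-8)(42.9)/(4.374e-06) = 0.2511 Ω
Seg 3: A = 1.19 mm² = 1.190e-06 m²
R_3 = (1.73×10^-8)(25.4)/(1.190e-06) = 0.3693 Ω
R_total = R_1 + R_2 + R_3 = 0.792 Ω

0.792 Ω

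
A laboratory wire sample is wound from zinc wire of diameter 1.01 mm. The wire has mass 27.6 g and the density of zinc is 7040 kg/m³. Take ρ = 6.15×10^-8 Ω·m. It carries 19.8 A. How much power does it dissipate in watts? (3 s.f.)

A = π(d/2)² = π(5.0500e-04 m)² = 8.0118e-07 m²
L = m/(density·A) = 0.0276/(7040×8.0118e-07) = 4.893 m
R = ρL/A = (6.15×10^-8)(4.893)/(8.0118e-07) = 0.3756 Ω
P = I²R = (19.8)² × 0.3756 = 147 W

147 W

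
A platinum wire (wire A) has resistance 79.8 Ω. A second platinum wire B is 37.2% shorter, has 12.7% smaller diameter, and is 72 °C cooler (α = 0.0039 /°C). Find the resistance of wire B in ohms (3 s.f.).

47.3 Ω

R ∝ ρL/d² with ρ ∝ (1+αΔT), so R_B/R_A = (1 − 37.2/100) × (1 − 12.7/100)⁻² × (1 − 0.0039×72)
= 0.628 × 1.312 × 0.7192 = 0.5926
R_B = 0.5926 × 79.8 = 47.3 Ω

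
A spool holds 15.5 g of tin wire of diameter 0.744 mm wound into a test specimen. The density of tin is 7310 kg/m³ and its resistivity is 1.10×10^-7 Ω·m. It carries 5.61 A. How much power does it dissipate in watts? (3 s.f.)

38.8 W

A = π(d/2)² = π(3.7200e-04 m)² = 4.3475e-07 m²
L = m/(density·A) = 0.0155/(7310×4.3475e-07) = 4.877 m
R = ρL/A = (1.10×10^-7)(4.877)/(4.3475e-07) = 1.234 Ω
P = I²R = (5.61)² × 1.234 = 38.8 W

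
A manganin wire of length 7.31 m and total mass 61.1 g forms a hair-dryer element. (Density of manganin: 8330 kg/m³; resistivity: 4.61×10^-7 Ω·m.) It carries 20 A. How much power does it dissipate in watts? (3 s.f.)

A = m/(density·L) = 0.0611/(8330×7.31) = 1.0034e-06 m²
R = ρL/A = (4.61×10^-7)(7.31)/(1.0034e-06) = 3.358 Ω
P = I²R = (20)² × 3.358 = 1340 W

1340 W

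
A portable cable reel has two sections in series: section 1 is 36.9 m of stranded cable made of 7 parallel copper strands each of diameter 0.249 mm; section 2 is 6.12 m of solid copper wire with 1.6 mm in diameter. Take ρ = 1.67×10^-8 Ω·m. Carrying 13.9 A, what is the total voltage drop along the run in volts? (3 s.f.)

25.8 V

Section 1: A_strand = π(1.2450e-04)² = 4.870e-08 m²; R₁ = ρL/(N·A_s) = (1.67×10^-8)(36.9)/(7×4.870e-08) = 1.808 Ω
Section 2: A = π(d/2)² = π(8.0000e-04 m)² = 2.011e-06 m²
R₂ = (1.67×10^-8)(6.12)/(2.011e-06) = 0.05083 Ω
R = R₁ + R₂ = 1.859 Ω
V = IR = 13.9 × 1.859 = 25.8 V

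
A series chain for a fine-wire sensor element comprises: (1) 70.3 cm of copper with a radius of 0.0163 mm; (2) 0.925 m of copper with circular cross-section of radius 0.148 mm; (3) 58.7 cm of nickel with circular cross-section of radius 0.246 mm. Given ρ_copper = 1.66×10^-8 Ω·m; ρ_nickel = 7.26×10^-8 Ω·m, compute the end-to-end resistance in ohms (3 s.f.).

14.4 Ω

Seg 1: A = πr² = π(1.6300e-05 m)² = 8.347e-10 m²
R_1 = (1.66×10^-8)(0.703)/(8.347e-10) = 13.98 Ω
Seg 2: A = πr² = π(1.4800e-04 m)² = 6.881e-08 m²
R_2 = (1.66×10^-8)(0.925)/(6.881e-08) = 0.2231 Ω
Seg 3: A = πr² = π(2.4600e-04 m)² = 1.901e-07 m²
R_3 = (7.26×10^-8)(0.587)/(1.901e-07) = 0.2242 Ω
R_total = R_1 + R_2 + R_3 = 14.4 Ω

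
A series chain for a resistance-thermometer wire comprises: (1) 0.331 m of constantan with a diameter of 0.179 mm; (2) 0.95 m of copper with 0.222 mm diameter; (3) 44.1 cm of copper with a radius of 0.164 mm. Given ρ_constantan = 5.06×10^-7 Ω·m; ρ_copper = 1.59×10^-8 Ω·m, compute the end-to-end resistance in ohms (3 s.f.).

Seg 1: A = π(d/2)² = π(8.9500e-05 m)² = 2.516e-08 m²
R_1 = (5.06×10^-7)(0.331)/(2.516e-08) = 6.656 Ω
Seg 2: A = π(d/2)² = π(1.1100e-04 m)² = 3.871e-08 m²
R_2 = (1.59×10^-8)(0.95)/(3.871e-08) = 0.3902 Ω
Seg 3: A = πr² = π(1.6400e-04 m)² = 8.450e-08 m²
R_3 = (1.59×10^-8)(0.441)/(8.450e-08) = 0.08298 Ω
R_total = R_1 + R_2 + R_3 = 7.13 Ω

7.13 Ω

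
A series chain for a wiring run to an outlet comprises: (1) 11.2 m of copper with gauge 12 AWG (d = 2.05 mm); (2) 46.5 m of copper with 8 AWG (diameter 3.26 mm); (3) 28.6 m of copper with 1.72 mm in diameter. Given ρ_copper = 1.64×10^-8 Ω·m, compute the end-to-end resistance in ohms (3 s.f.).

0.349 Ω

Seg 1: A = π(2.05/2 mm)² = π(1.0250e-03 m)² = 3.301e-06 m²
R_1 = (1.64×10^-8)(11.2)/(3.301e-06) = 0.05565 Ω
Seg 2: A = π(3.26/2 mm)² = π(1.6300e-03 m)² = 8.347e-06 m²
R_2 = (1.64×10^-8)(46.5)/(8.347e-06) = 0.09136 Ω
Seg 3: A = π(d/2)² = π(8.6000e-04 m)² = 2.324e-06 m²
R_3 = (1.64×10^-8)(28.6)/(2.324e-06) = 0.2019 Ω
R_total = R_1 + R_2 + R_3 = 0.349 Ω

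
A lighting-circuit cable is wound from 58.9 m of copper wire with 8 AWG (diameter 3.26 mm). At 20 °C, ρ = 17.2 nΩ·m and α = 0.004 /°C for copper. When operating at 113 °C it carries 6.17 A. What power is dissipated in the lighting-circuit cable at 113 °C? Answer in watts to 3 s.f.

ρ = 17.2 nΩ·m = 1.72×10^-8 Ω·m
A = π(3.26/2 mm)² = π(1.6300e-03 m)² = 8.347e-06 m²
R₍20₎ = ρL/A = (1.72×10^-8)(58.9)/(8.347e-06) = 0.1214 Ω
R₍113₎ = R₍20₎(1 + αΔT) = 0.1214 × (1 + 0.004×93) = 0.1665 Ω
P = I²R = (6.17)² × 0.1665 = 6.34 W

6.34 W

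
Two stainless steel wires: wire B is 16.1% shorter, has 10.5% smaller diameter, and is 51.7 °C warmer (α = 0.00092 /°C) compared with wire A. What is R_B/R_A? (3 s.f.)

1.10

R ∝ ρL/d² with ρ ∝ (1+αΔT), so R_B/R_A = (1 − 16.1/100) × (1 − 10.5/100)⁻² × (1 + 0.00092×51.7)
= 0.839 × 1.248 × 1.048 = 1.10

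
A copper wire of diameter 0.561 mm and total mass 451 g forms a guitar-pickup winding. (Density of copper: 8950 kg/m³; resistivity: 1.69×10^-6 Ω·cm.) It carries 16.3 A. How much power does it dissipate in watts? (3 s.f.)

ρ = 1.69×10^-6 Ω·cm = 1.69×10^-8 Ω·m
A = π(d/2)² = π(2.8050e-04 m)² = 2.4718e-07 m²
L = m/(density·A) = 0.451/(8950×2.4718e-07) = 203.9 m
R = ρL/A = (1.69×10^-8)(203.9)/(2.4718e-07) = 13.94 Ω
P = I²R = (16.3)² × 13.94 = 3700 W

3700 W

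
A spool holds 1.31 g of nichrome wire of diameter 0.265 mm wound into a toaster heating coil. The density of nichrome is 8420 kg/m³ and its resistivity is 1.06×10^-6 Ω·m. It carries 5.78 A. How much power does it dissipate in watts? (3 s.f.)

1810 W

A = π(d/2)² = π(1.3250e-04 m)² = 5.5155e-08 m²
L = m/(density·A) = 0.00131/(8420×5.5155e-08) = 2.821 m
R = ρL/A = (1.06×10^-6)(2.821)/(5.5155e-08) = 54.21 Ω
P = I²R = (5.78)² × 54.21 = 1810 W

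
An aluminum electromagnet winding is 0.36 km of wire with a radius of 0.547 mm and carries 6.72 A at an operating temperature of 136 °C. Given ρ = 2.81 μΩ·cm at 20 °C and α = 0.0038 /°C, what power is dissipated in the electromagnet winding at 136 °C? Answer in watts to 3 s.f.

700 W

ρ = 2.81 μΩ·cm = 2.81×10^-8 Ω·m
A = πr² = π(5.4700e-04 m)² = 9.400e-07 m²
R₍20₎ = ρL/A = (2.81×10^-8)(360)/(9.400e-07) = 10.76 Ω
R₍136₎ = R₍20₎(1 + αΔT) = 10.76 × (1 + 0.0038×116) = 15.51 Ω
P = I²R = (6.72)² × 15.51 = 700 W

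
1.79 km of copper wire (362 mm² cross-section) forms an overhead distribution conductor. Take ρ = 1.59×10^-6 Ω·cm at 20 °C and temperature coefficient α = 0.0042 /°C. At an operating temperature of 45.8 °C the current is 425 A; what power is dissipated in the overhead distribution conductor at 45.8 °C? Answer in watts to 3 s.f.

ρ = 1.59×10^-6 Ω·cm = 1.59×10^-8 Ω·m
A = 362 mm² = 3.620e-04 m²
R₍20₎ = ρL/A = (1.59×10^-8)(1790)/(3.620e-04) = 0.07862 Ω
R₍45.8₎ = R₍20₎(1 + αΔT) = 0.07862 × (1 + 0.0042×25.8) = 0.08714 Ω
P = I²R = (425)² × 0.08714 = 15700 W

15700 W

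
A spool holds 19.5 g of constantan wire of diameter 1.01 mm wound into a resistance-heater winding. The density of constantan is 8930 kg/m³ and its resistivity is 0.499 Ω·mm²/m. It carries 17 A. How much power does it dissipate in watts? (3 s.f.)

ρ = 0.499 Ω·mm²/m = 4.99×10^-7 Ω·m
A = π(d/2)² = π(5.0500e-04 m)² = 8.0118e-07 m²
L = m/(density·A) = 0.0195/(8930×8.0118e-07) = 2.726 m
R = ρL/A = (4.99×10^-7)(2.726)/(8.0118e-07) = 1.698 Ω
P = I²R = (17)² × 1.698 = 491 W

491 W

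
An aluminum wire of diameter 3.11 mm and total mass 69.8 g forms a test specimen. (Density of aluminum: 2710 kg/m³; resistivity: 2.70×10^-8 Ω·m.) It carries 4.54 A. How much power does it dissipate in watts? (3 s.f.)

0.248 W

A = π(d/2)² = π(1.5550e-03 m)² = 7.5964e-06 m²
L = m/(density·A) = 0.0698/(2710×7.5964e-06) = 3.391 m
R = ρL/A = (2.70×10^-8)(3.391)/(7.5964e-06) = 0.01205 Ω
P = I²R = (4.54)² × 0.01205 = 0.248 W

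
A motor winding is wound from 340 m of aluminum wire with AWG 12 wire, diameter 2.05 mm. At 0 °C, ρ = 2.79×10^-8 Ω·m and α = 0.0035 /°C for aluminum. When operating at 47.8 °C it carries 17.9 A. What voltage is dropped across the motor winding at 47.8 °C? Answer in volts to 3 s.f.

A = π(2.05/2 mm)² = π(1.0250e-03 m)² = 3.301e-06 m²
R₍0₎ = ρL/A = (2.79×10^-8)(340)/(3.301e-06) = 2.874 Ω
R₍47.8₎ = R₍0₎(1 + αΔT) = 2.874 × (1 + 0.0035×47.8) = 3.355 Ω
V = IR = 17.9 × 3.355 = 60.1 V

60.1 V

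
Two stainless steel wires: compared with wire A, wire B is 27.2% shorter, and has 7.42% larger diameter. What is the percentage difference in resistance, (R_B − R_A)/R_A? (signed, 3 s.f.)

R ∝ L/d², so R_B/R_A = (1 − 27.2/100) × (1 + 7.42/100)⁻²
= 0.728 × 0.8666 = 0.6309
(R_B − R_A)/R_A = 0.6309 − 1 = -36.9%

-36.9%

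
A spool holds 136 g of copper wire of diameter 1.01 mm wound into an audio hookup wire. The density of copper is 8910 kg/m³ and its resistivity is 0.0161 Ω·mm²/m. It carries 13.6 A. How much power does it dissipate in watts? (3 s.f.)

ρ = 0.0161 Ω·mm²/m = 1.61×10^-8 Ω·m
A = π(d/2)² = π(5.0500e-04 m)² = 8.0118e-07 m²
L = m/(density·A) = 0.136/(8910×8.0118e-07) = 19.05 m
R = ρL/A = (1.61×10^-8)(19.05)/(8.0118e-07) = 0.3828 Ω
P = I²R = (13.6)² × 0.3828 = 70.8 W

70.8 W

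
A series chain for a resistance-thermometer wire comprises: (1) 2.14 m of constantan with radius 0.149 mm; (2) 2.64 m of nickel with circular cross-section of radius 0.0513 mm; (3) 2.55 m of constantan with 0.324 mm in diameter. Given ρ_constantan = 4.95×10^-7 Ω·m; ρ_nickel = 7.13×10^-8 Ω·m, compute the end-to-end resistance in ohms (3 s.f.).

53.3 Ω

Seg 1: A = πr² = π(1.4900e-04 m)² = 6.975e-08 m²
R_1 = (4.95×10^-7)(2.14)/(6.975e-08) = 15.19 Ω
Seg 2: A = πr² = π(5.1300e-05 m)² = 8.268e-09 m²
R_2 = (7.13×10^-8)(2.64)/(8.268e-09) = 22.77 Ω
Seg 3: A = π(d/2)² = π(1.6200e-04 m)² = 8.245e-08 m²
R_3 = (4.95×10^-7)(2.55)/(8.245e-08) = 15.31 Ω
R_total = R_1 + R_2 + R_3 = 53.3 Ω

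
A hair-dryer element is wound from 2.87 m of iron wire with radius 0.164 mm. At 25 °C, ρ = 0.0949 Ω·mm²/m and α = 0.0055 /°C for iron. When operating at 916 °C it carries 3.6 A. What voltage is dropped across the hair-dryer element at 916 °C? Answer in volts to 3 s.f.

ρ = 0.0949 Ω·mm²/m = 9.49×10^-8 Ω·m
A = πr² = π(1.6400e-04 m)² = 8.450e-08 m²
R₍25₎ = ρL/A = (9.49×10^-8)(2.87)/(8.450e-08) = 3.223 Ω
R₍916₎ = R₍25₎(1 + αΔT) = 3.223 × (1 + 0.0055×891) = 19.02 Ω
V = IR = 3.6 × 19.02 = 68.5 V

68.5 V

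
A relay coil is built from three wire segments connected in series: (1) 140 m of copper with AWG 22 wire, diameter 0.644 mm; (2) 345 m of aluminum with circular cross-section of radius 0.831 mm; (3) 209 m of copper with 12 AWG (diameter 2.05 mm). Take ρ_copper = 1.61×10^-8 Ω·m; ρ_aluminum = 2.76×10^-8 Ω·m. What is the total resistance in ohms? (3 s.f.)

Seg 1: A = π(0.644/2 mm)² = π(3.2200e-04 m)² = 3.257e-07 m²
R_1 = (1.61×10^-8)(140)/(3.257e-07) = 6.92 Ω
Seg 2: A = πr² = π(8.3100e-04 m)² = 2.169e-06 m²
R_2 = (2.76×10^-8)(345)/(2.169e-06) = 4.389 Ω
Seg 3: A = π(2.05/2 mm)² = π(1.0250e-03 m)² = 3.301e-06 m²
R_3 = (1.61×10^-8)(209)/(3.301e-06) = 1.019 Ω
R_total = R_1 + R_2 + R_3 = 12.3 Ω

12.3 Ω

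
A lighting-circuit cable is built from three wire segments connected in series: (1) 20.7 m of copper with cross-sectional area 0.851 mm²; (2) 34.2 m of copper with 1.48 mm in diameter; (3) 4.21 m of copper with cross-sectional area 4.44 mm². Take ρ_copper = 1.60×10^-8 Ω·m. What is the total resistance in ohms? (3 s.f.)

0.722 Ω

Seg 1: A = 0.851 mm² = 8.510e-07 m²
R_1 = (1.60×10^-8)(20.7)/(8.510e-07) = 0.3892 Ω
Seg 2: A = π(d/2)² = π(7.4000e-04 m)² = 1.720e-06 m²
R_2 = (1.60×10^-8)(34.2)/(1.720e-06) = 0.3181 Ω
Seg 3: A = 4.44 mm² = 4.440e-06 m²
R_3 = (1.60×10^-8)(4.21)/(4.440e-06) = 0.01517 Ω
R_total = R_1 + R_2 + R_3 = 0.722 Ω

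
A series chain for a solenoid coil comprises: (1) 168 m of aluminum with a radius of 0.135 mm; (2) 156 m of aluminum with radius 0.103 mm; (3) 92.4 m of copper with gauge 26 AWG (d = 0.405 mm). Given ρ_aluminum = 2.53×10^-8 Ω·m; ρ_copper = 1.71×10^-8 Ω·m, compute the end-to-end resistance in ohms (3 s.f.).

205 Ω

Seg 1: A = πr² = π(1.3500e-04 m)² = 5.726e-08 m²
R_1 = (2.53×10^-8)(168)/(5.726e-08) = 74.24 Ω
Seg 2: A = πr² = π(1.0300e-04 m)² = 3.333e-08 m²
R_2 = (2.53×10^-8)(156)/(3.333e-08) = 118.4 Ω
Seg 3: A = π(0.405/2 mm)² = π(2.0250e-04 m)² = 1.288e-07 m²
R_3 = (1.71×10^-8)(92.4)/(1.288e-07) = 12.27 Ω
R_total = R_1 + R_2 + R_3 = 205 Ω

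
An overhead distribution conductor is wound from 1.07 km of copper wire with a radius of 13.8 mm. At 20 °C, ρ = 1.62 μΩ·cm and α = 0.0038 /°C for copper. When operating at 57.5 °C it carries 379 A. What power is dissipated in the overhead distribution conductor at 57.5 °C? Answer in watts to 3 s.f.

ρ = 1.62 μΩ·cm = 1.62×10^-8 Ω·m
A = πr² = π(1.3800e-02 m)² = 5.983e-04 m²
R₍20₎ = ρL/A = (1.62×10^-8)(1070)/(5.983e-04) = 0.02897 Ω
R₍57.5₎ = R₍20₎(1 + αΔT) = 0.02897 × (1 + 0.0038×37.5) = 0.0331 Ω
P = I²R = (379)² × 0.0331 = 4750 W

4750 W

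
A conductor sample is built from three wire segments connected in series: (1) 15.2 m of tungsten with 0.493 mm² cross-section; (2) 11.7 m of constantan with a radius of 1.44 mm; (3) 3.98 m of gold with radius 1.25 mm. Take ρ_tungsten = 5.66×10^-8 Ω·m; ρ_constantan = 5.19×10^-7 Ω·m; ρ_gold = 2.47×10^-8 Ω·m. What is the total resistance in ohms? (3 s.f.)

2.70 Ω

Seg 1: A = 0.493 mm² = 4.930e-07 m²
R_1 = (5.66×10^-8)(15.2)/(4.930e-07) = 1.745 Ω
Seg 2: A = πr² = π(1.4400e-03 m)² = 6.514e-06 m²
R_2 = (5.19×10^-7)(11.7)/(6.514e-06) = 0.9321 Ω
Seg 3: A = πr² = π(1.2500e-03 m)² = 4.909e-06 m²
R_3 = (2.47×10^-8)(3.98)/(4.909e-06) = 0.02003 Ω
R_total = R_1 + R_2 + R_3 = 2.70 Ω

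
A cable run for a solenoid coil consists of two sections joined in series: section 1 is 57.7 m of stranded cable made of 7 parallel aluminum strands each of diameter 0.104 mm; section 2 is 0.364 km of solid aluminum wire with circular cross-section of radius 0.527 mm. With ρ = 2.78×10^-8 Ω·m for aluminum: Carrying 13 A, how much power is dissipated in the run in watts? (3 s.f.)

6520 W

Section 1: A_strand = π(5.2000e-05)² = 8.495e-09 m²; R₁ = ρL/(N·A_s) = (2.78×10^-8)(57.7)/(7×8.495e-09) = 26.98 Ω
Section 2: A = πr² = π(5.2700e-04 m)² = 8.725e-07 m²
R₂ = (2.78×10^-8)(364)/(8.725e-07) = 11.6 Ω
R = R₁ + R₂ = 38.57 Ω
P = I²R = (13)² × 38.57 = 6520 W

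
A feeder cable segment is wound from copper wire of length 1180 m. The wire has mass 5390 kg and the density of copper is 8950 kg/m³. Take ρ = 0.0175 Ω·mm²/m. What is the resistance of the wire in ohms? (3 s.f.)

0.0405 Ω

ρ = 0.0175 Ω·mm²/m = 1.75×10^-8 Ω·m
A = m/(density·L) = 5390/(8950×1180) = 5.1037e-04 m²
R = ρL/A = (1.75×10^-8)(1180)/(5.1037e-04) = 0.0405 Ω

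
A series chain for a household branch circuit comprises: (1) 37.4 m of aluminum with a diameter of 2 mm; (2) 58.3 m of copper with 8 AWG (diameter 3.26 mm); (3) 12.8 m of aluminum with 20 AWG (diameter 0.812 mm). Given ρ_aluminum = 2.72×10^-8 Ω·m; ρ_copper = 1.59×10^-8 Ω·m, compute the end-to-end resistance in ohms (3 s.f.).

1.11 Ω

Seg 1: A = π(d/2)² = π(1.0000e-03 m)² = 3.142e-06 m²
R_1 = (2.72×10^-8)(37.4)/(3.142e-06) = 0.3238 Ω
Seg 2: A = π(3.26/2 mm)² = π(1.6300e-03 m)² = 8.347e-06 m²
R_2 = (1.59×10^-8)(58.3)/(8.347e-06) = 0.1111 Ω
Seg 3: A = π(0.812/2 mm)² = π(4.0600e-04 m)² = 5.178e-07 m²
R_3 = (2.72×10^-8)(12.8)/(5.178e-07) = 0.6723 Ω
R_total = R_1 + R_2 + R_3 = 1.11 Ω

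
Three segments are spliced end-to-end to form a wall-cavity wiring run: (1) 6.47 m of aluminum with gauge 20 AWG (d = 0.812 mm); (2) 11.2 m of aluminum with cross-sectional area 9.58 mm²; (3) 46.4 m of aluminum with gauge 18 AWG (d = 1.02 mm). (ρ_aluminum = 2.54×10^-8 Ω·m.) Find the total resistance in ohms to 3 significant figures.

1.79 Ω

Seg 1: A = π(0.812/2 mm)² = π(4.0600e-04 m)² = 5.178e-07 m²
R_1 = (2.54×10^-8)(6.47)/(5.178e-07) = 0.3173 Ω
Seg 2: A = 9.58 mm² = 9.580e-06 m²
R_2 = (2.54×10^-8)(11.2)/(9.580e-06) = 0.0297 Ω
Seg 3: A = π(1.02/2 mm)² = π(5.1000e-04 m)² = 8.171e-07 m²
R_3 = (2.54×10^-8)(46.4)/(8.171e-07) = 1.442 Ω
R_total = R_1 + R_2 + R_3 = 1.79 Ω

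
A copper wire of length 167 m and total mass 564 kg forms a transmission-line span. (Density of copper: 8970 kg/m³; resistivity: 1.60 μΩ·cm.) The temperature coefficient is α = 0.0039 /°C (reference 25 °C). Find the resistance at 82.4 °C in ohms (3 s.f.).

ρ = 1.60 μΩ·cm = 1.60×10^-8 Ω·m
A = m/(density·L) = 564/(8970×167) = 3.7650e-04 m²
R = ρL/A = (1.60×10^-8)(167)/(3.7650e-04) = 0.007097 Ω
R(82.4 °C) = 0.007097 × (1 + 0.0039×57.4) = 0.00869 Ω

0.00869 Ω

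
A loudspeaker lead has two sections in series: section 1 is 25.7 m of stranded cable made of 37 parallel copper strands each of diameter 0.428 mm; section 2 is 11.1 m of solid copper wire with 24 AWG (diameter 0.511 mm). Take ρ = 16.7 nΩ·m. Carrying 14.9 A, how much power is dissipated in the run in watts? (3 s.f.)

ρ = 16.7 nΩ·m = 1.67×10^-8 Ω·m
Section 1: A_strand = π(2.1400e-04)² = 1.439e-07 m²; R₁ = ρL/(N·A_s) = (1.67×10^-8)(25.7)/(37×1.439e-07) = 0.08063 Ω
Section 2: A = π(0.511/2 mm)² = π(2.5550e-04 m)² = 2.051e-07 m²
R₂ = (1.67×10^-8)(11.1)/(2.051e-07) = 0.9039 Ω
R = R₁ + R₂ = 0.9845 Ω
P = I²R = (14.9)² × 0.9845 = 219 W

219 W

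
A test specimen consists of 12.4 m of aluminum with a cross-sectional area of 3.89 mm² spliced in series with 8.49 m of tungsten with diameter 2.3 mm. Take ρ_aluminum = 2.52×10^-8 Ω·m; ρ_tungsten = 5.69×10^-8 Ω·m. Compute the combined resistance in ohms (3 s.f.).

0.197 Ω

Segment 1: A = 3.89 mm² = 3.890e-06 m²
R₁ = ρL/A = (2.52×10^-8)(12.4)/(3.890e-06) = 0.08033 Ω
Segment 2: A = π(d/2)² = π(1.1500e-03 m)² = 4.155e-06 m²
R₂ = (5.69×10^-8)(8.49)/(4.155e-06) = 0.1163 Ω
R = R₁ + R₂ = 0.197 Ω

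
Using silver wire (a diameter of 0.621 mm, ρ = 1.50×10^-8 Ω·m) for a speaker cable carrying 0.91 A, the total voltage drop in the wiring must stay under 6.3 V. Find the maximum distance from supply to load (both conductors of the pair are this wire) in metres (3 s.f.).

A = π(d/2)² = π(3.1050e-04 m)² = 3.029e-07 m²
L_max = V_max·A/(2·ρI) = (6.3)(3.029e-07)/(2×1.50×10^-8×0.91) = 69.9 m

69.9 m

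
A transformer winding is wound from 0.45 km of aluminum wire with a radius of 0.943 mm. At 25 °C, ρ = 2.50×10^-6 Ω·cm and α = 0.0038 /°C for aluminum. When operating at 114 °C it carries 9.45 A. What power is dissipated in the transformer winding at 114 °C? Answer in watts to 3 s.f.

ρ = 2.50×10^-6 Ω·cm = 2.50×10^-8 Ω·m
A = πr² = π(9.4300e-04 m)² = 2.794e-06 m²
R₍25₎ = ρL/A = (2.50×10^-8)(450)/(2.794e-06) = 4.027 Ω
R₍114₎ = R₍25₎(1 + αΔT) = 4.027 × (1 + 0.0038×89) = 5.389 Ω
P = I²R = (9.45)² × 5.389 = 481 W

481 W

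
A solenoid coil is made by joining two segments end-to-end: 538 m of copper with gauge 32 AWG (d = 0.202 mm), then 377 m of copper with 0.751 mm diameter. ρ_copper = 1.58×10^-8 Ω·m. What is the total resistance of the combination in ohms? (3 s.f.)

Segment 1: A = π(0.202/2 mm)² = π(1.0100e-04 m)² = 3.205e-08 m²
R₁ = ρL/A = (1.58×10^-8)(538)/(3.205e-08) = 265.2 Ω
Segment 2: A = π(d/2)² = π(3.7550e-04 m)² = 4.430e-07 m²
R₂ = (1.58×10^-8)(377)/(4.430e-07) = 13.45 Ω
R = R₁ + R₂ = 279 Ω

279 Ω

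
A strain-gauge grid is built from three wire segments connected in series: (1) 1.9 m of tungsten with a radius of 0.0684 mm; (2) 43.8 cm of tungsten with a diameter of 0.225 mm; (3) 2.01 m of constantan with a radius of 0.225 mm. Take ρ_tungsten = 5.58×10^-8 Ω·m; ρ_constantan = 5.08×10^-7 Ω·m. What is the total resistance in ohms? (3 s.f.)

14.2 Ω

Seg 1: A = πr² = π(6.8400e-05 m)² = 1.470e-08 m²
R_1 = (5.58×10^-8)(1.9)/(1.470e-08) = 7.213 Ω
Seg 2: A = π(d/2)² = π(1.1250e-04 m)² = 3.976e-08 m²
R_2 = (5.58×10^-8)(0.438)/(3.976e-08) = 0.6147 Ω
Seg 3: A = πr² = π(2.2500e-04 m)² = 1.590e-07 m²
R_3 = (5.08×10^-7)(2.01)/(1.590e-07) = 6.42 Ω
R_total = R_1 + R_2 + R_3 = 14.2 Ω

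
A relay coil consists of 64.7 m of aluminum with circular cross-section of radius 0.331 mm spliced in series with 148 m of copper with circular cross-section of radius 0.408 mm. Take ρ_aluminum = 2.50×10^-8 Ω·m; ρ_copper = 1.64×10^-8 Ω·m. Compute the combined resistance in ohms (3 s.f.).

Segment 1: A = πr² = π(3.3100e-04 m)² = 3.442e-07 m²
R₁ = ρL/A = (2.50×10^-8)(64.7)/(3.442e-07) = 4.699 Ω
Segment 2: A = πr² = π(4.0800e-04 m)² = 5.230e-07 m²
R₂ = (1.64×10^-8)(148)/(5.230e-07) = 4.641 Ω
R = R₁ + R₂ = 9.34 Ω

9.34 Ω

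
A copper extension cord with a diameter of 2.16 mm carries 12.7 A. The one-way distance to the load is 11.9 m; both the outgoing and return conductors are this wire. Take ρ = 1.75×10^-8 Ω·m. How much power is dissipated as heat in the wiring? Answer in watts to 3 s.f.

A = π(d/2)² = π(1.0800e-03 m)² = 3.664e-06 m²
Total conductor length (both ways) L = 2 × 11.9 = 23.8 m
R = ρL/A = (1.75×10^-8)(23.8)/(3.664e-06) = 0.1137 Ω
P = I²R = (12.7)² × 0.1137 = 18.3 W

18.3 W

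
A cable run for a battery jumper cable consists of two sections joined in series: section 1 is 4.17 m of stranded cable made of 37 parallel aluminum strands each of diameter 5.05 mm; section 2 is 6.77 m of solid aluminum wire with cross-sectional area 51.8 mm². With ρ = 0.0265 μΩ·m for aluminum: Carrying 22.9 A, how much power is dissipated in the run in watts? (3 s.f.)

ρ = 0.0265 μΩ·m = 2.65×10^-8 Ω·m
Section 1: A_strand = π(2.5250e-03)² = 2.003e-05 m²; R₁ = ρL/(N·A_s) = (2.65×10^-8)(4.17)/(37×2.003e-05) = 1.491×10^-4 Ω
Section 2: A = 51.8 mm² = 5.180e-05 m²
R₂ = (2.65×10^-8)(6.77)/(5.180e-05) = 0.003463 Ω
R = R₁ + R₂ = 0.003613 Ω
P = I²R = (22.9)² × 0.003613 = 1.89 W

1.89 W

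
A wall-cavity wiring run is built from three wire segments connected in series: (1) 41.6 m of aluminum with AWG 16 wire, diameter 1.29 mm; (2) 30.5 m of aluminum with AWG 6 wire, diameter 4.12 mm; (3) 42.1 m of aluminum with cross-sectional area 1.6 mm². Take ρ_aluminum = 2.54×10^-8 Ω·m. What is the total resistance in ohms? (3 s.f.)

1.53 Ω

Seg 1: A = π(1.29/2 mm)² = π(6.4500e-04 m)² = 1.307e-06 m²
R_1 = (2.54×10^-8)(41.6)/(1.307e-06) = 0.8085 Ω
Seg 2: A = π(4.12/2 mm)² = π(2.0600e-03 m)² = 1.333e-05 m²
R_2 = (2.54×10^-8)(30.5)/(1.333e-05) = 0.05811 Ω
Seg 3: A = 1.6 mm² = 1.600e-06 m²
R_3 = (2.54×10^-8)(42.1)/(1.600e-06) = 0.6683 Ω
R_total = R_1 + R_2 + R_3 = 1.53 Ω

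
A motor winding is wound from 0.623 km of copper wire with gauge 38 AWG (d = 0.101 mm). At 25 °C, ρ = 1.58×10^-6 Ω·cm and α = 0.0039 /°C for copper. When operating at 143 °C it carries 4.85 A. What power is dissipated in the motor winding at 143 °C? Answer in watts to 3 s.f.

ρ = 1.58×10^-6 Ω·cm = 1.58×10^-8 Ω·m
A = π(0.101/2 mm)² = π(5.0500e-05 m)² = 8.012e-09 m²
R₍25₎ = ρL/A = (1.58×10^-8)(623)/(8.012e-09) = 1229 Ω
R₍143₎ = R₍25₎(1 + αΔT) = 1229 × (1 + 0.0039×118) = 1794 Ω
P = I²R = (4.85)² × 1794 = 42200 W

42200 W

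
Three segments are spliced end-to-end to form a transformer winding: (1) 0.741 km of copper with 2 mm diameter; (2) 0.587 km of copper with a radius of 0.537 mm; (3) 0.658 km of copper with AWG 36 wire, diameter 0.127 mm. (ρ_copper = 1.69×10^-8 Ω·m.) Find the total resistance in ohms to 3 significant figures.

893 Ω

Seg 1: A = π(d/2)² = π(1.0000e-03 m)² = 3.142e-06 m²
R_1 = (1.69×10^-8)(741)/(3.142e-06) = 3.986 Ω
Seg 2: A = πr² = π(5.3700e-04 m)² = 9.059e-07 m²
R_2 = (1.69×10^-8)(587)/(9.059e-07) = 10.95 Ω
Seg 3: A = π(0.127/2 mm)² = π(6.3500e-05 m)² = 1.267e-08 m²
R_3 = (1.69×10^-8)(658)/(1.267e-08) = 877.8 Ω
R_total = R_1 + R_2 + R_3 = 893 Ω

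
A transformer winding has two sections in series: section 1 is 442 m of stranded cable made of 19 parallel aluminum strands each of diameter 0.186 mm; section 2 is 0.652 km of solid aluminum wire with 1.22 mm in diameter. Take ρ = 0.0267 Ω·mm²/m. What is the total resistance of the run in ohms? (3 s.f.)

37.8 Ω

ρ = 0.0267 Ω·mm²/m = 2.67×10^-8 Ω·m
Section 1: A_strand = π(9.3000e-05)² = 2.717e-08 m²; R₁ = ρL/(N·A_s) = (2.67×10^-8)(442)/(19×2.717e-08) = 22.86 Ω
Section 2: A = π(d/2)² = π(6.1000e-04 m)² = 1.169e-06 m²
R₂ = (2.67×10^-8)(652)/(1.169e-06) = 14.89 Ω
R = R₁ + R₂ = 37.8 Ω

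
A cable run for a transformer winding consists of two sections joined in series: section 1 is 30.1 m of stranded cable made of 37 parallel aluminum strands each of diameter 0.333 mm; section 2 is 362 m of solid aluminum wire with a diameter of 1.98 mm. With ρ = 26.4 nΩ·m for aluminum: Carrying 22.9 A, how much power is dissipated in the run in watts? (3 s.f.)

ρ = 26.4 nΩ·m = 2.64×10^-8 Ω·m
Section 1: A_strand = π(1.6650e-04)² = 8.709e-08 m²; R₁ = ρL/(N·A_s) = (2.64×10^-8)(30.1)/(37×8.709e-08) = 0.2466 Ω
Section 2: A = π(d/2)² = π(9.9000e-04 m)² = 3.079e-06 m²
R₂ = (2.64×10^-8)(362)/(3.079e-06) = 3.104 Ω
R = R₁ + R₂ = 3.35 Ω
P = I²R = (22.9)² × 3.35 = 1760 W

1760 W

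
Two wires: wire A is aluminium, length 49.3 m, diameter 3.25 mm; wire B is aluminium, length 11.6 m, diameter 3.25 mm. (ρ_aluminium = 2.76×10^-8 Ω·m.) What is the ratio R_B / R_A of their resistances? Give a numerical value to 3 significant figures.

0.235

R ∝ ρL/d², so R_B/R_A = (L_B/L_A)
= (11.6/49.3) = 0.235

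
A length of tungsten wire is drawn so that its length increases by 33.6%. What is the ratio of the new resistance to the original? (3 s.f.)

1.78

k = 1 + 33.6/100 = 1.336; volume constant ⇒ A' = A/k, so R' = k²R.
Factor = 1.78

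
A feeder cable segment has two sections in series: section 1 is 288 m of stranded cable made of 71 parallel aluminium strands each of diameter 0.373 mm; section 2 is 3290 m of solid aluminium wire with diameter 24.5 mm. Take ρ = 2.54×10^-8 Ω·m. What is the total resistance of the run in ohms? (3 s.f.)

Section 1: A_strand = π(1.8650e-04)² = 1.093e-07 m²; R₁ = ρL/(N·A_s) = (2.54×10^-8)(288)/(71×1.093e-07) = 0.9429 Ω
Section 2: A = π(d/2)² = π(1.2250e-02 m)² = 4.714e-04 m²
R₂ = (2.54×10^-8)(3290)/(4.714e-04) = 0.1773 Ω
R = R₁ + R₂ = 1.12 Ω

1.12 Ω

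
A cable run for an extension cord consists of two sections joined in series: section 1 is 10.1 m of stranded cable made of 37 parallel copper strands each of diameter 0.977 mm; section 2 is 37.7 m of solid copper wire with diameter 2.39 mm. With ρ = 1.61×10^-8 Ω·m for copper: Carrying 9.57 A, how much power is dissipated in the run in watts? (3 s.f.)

12.9 W

Section 1: A_strand = π(4.8850e-04)² = 7.497e-07 m²; R₁ = ρL/(N·A_s) = (1.61×10^-8)(10.1)/(37×7.497e-07) = 0.005862 Ω
Section 2: A = π(d/2)² = π(1.1950e-03 m)² = 4.486e-06 m²
R₂ = (1.61×10^-8)(37.7)/(4.486e-06) = 0.1353 Ω
R = R₁ + R₂ = 0.1412 Ω
P = I²R = (9.57)² × 0.1412 = 12.9 W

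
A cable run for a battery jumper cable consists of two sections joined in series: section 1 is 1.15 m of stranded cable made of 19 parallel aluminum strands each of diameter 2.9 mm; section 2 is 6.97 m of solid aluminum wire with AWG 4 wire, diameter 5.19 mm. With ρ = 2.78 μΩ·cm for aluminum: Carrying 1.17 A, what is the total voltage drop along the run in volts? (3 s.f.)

0.0110 V

ρ = 2.78 μΩ·cm = 2.78×10^-8 Ω·m
Section 1: A_strand = π(1.4500e-03)² = 6.605e-06 m²; R₁ = ρL/(N·A_s) = (2.78×10^-8)(1.15)/(19×6.605e-06) = 2.547×10^-4 Ω
Section 2: A = π(5.19/2 mm)² = π(2.5950e-03 m)² = 2.116e-05 m²
R₂ = (2.78×10^-8)(6.97)/(2.116e-05) = 0.009159 Ω
R = R₁ + R₂ = 0.009414 Ω
V = IR = 1.17 × 0.009414 = 0.0110 V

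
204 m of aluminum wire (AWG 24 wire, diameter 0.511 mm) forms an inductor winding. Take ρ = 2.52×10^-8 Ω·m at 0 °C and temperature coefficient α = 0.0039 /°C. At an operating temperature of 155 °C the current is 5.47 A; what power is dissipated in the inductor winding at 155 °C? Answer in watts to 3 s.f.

A = π(0.511/2 mm)² = π(2.5550e-04 m)² = 2.051e-07 m²
R₍0₎ = ρL/A = (2.52×10^-8)(204)/(2.051e-07) = 25.07 Ω
R₍155₎ = R₍0₎(1 + αΔT) = 25.07 × (1 + 0.0039×155) = 40.22 Ω
P = I²R = (5.47)² × 40.22 = 1200 W

1200 W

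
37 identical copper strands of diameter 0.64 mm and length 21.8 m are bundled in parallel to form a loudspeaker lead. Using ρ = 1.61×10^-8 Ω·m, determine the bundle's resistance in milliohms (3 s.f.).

29.5 mΩ

A_strand = π(3.2000e-04 m)² = 3.217e-07 m²
R_strand = ρL/A = (1.61×10^-8)(21.8)/(3.217e-07) = 1.091 Ω
R_total = R_strand/N = 1.091/37 = 29.5 mΩ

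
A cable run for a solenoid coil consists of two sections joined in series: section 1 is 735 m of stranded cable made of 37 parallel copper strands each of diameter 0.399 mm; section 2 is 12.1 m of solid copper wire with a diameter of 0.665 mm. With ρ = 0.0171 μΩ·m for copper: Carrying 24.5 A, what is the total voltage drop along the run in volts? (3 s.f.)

81.2 V

ρ = 0.0171 μΩ·m = 1.71×10^-8 Ω·m
Section 1: A_strand = π(1.9950e-04)² = 1.250e-07 m²; R₁ = ρL/(N·A_s) = (1.71×10^-8)(735)/(37×1.250e-07) = 2.717 Ω
Section 2: A = π(d/2)² = π(3.3250e-04 m)² = 3.473e-07 m²
R₂ = (1.71×10^-8)(12.1)/(3.473e-07) = 0.5957 Ω
R = R₁ + R₂ = 3.312 Ω
V = IR = 24.5 × 3.312 = 81.2 V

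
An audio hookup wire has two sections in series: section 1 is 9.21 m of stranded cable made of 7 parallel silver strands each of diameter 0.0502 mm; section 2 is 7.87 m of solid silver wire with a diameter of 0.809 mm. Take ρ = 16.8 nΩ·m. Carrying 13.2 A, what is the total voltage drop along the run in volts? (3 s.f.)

151 V

ρ = 16.8 nΩ·m = 1.68×10^-8 Ω·m
Section 1: A_strand = π(2.5100e-05)² = 1.979e-09 m²; R₁ = ρL/(N·A_s) = (1.68×10^-8)(9.21)/(7×1.979e-09) = 11.17 Ω
Section 2: A = π(d/2)² = π(4.0450e-04 m)² = 5.140e-07 m²
R₂ = (1.68×10^-8)(7.87)/(5.140e-07) = 0.2572 Ω
R = R₁ + R₂ = 11.43 Ω
V = IR = 13.2 × 11.43 = 151 V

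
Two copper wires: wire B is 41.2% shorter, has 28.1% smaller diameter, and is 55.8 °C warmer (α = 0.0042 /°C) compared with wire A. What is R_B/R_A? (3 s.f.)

R ∝ ρL/d² with ρ ∝ (1+αΔT), so R_B/R_A = (1 − 41.2/100) × (1 − 28.1/100)⁻² × (1 + 0.0042×55.8)
= 0.588 × 1.934 × 1.234 = 1.40

1.40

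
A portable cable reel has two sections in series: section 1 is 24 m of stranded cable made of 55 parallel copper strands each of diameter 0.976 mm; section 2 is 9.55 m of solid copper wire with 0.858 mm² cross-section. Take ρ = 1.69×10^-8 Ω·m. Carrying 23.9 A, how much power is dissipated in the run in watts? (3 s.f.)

Section 1: A_strand = π(4.8800e-04)² = 7.482e-07 m²; R₁ = ρL/(N·A_s) = (1.69×10^-8)(24)/(55×7.482e-07) = 0.009857 Ω
Section 2: A = 0.858 mm² = 8.580e-07 m²
R₂ = (1.69×10^-8)(9.55)/(8.580e-07) = 0.1881 Ω
R = R₁ + R₂ = 0.198 Ω
P = I²R = (23.9)² × 0.198 = 113 W

113 W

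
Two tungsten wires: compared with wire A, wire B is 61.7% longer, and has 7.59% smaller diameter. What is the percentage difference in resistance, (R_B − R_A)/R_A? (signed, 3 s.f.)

R ∝ L/d², so R_B/R_A = (1 + 61.7/100) × (1 − 7.59/100)⁻²
= 1.617 × 1.171 = 1.893
(R_B − R_A)/R_A = 1.893 − 1 = 89.4%

89.4%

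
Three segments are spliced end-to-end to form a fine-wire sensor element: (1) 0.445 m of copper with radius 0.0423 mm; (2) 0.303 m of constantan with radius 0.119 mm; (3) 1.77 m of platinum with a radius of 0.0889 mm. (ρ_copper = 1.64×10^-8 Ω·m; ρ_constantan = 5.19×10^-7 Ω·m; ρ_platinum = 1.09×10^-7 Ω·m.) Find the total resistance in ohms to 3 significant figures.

Seg 1: A = πr² = π(4.2300e-05 m)² = 5.621e-09 m²
R_1 = (1.64×10^-8)(0.445)/(5.621e-09) = 1.298 Ω
Seg 2: A = πr² = π(1.1900e-04 m)² = 4.449e-08 m²
R_2 = (5.19×10^-7)(0.303)/(4.449e-08) = 3.535 Ω
Seg 3: A = πr² = π(8.8900e-05 m)² = 2.483e-08 m²
R_3 = (1.09×10^-7)(1.77)/(2.483e-08) = 7.77 Ω
R_total = R_1 + R_2 + R_3 = 12.6 Ω

12.6 Ω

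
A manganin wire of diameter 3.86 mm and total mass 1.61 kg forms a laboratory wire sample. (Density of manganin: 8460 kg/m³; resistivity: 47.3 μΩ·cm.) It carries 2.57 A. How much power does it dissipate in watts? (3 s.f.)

ρ = 47.3 μΩ·cm = 4.73×10^-7 Ω·m
A = π(d/2)² = π(1.9300e-03 m)² = 1.1702e-05 m²
L = m/(density·A) = 1.61/(8460×1.1702e-05) = 16.26 m
R = ρL/A = (4.73×10^-7)(16.26)/(1.1702e-05) = 0.6573 Ω
P = I²R = (2.57)² × 0.6573 = 4.34 W

4.34 W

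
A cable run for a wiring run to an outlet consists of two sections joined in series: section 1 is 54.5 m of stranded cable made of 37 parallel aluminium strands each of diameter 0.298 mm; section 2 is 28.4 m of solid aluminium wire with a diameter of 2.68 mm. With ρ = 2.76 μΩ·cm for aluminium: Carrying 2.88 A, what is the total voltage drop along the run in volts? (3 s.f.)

ρ = 2.76 μΩ·cm = 2.76×10^-8 Ω·m
Section 1: A_strand = π(1.4900e-04)² = 6.975e-08 m²; R₁ = ρL/(N·A_s) = (2.76×10^-8)(54.5)/(37×6.975e-08) = 0.5829 Ω
Section 2: A = π(d/2)² = π(1.3400e-03 m)² = 5.641e-06 m²
R₂ = (2.76×10^-8)(28.4)/(5.641e-06) = 0.139 Ω
R = R₁ + R₂ = 0.7218 Ω
V = IR = 2.88 × 0.7218 = 2.08 V

2.08 V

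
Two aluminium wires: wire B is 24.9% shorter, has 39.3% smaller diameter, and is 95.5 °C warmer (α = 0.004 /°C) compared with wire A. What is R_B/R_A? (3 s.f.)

R ∝ ρL/d² with ρ ∝ (1+αΔT), so R_B/R_A = (1 − 24.9/100) × (1 − 39.3/100)⁻² × (1 + 0.004×95.5)
= 0.751 × 2.714 × 1.382 = 2.82

2.82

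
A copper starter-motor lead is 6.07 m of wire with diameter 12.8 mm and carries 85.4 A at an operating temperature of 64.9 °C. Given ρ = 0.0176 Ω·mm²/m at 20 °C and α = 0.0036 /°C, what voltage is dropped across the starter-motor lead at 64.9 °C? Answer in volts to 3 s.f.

0.0824 V

ρ = 0.0176 Ω·mm²/m = 1.76×10^-8 Ω·m
A = π(d/2)² = π(6.4000e-03 m)² = 1.287e-04 m²
R₍20₎ = ρL/A = (1.76×10^-8)(6.07)/(1.287e-04) = 8.302×10^-4 Ω
R₍64.9₎ = R₍20₎(1 + αΔT) = 8.302×10^-4 × (1 + 0.0036×44.9) = 9.644×10^-4 Ω
V = IR = 85.4 × 9.644×10^-4 = 0.0824 V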